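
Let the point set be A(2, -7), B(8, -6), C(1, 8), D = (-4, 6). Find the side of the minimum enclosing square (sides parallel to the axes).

15

The bounding box has width 12 and height 15.
An axis-aligned square enclosing the set must have side ≥ max(width, height).
So the minimum side is max(12, 15) = 15.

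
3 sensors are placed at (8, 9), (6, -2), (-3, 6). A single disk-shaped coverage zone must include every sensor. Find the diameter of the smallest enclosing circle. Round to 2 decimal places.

13.35

Call the three points A, B, C in the order given.
Side lengths²: AB² = 125, AC² = 130, BC² = 145.
Since BC² = 145 < 130 + 125 = 255, the triangle is acute, so the smallest enclosing circle is the circumcircle.
Circumcentre = (157/46, 191/46), r² = 47125/1058.
Diameter = 2r = 2√(47125/1058) ≈ 13.35.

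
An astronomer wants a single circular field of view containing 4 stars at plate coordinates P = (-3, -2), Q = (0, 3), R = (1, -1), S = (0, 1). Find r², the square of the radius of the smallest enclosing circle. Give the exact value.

8.5

A smallest enclosing disk is always determined by at most three of the input points on its boundary.
The farthest pair is P–Q with squared distance 34. The circle on this segment as diameter has centre (-1.5, 0.5) and r² = 34/4 = 8.5.
Check R: distance² to centre = 8.5 ≤ 8.5, so it lies inside.
All remaining points lie in this disk, and no smaller disk contains both endpoints, so this is the minimum enclosing circle.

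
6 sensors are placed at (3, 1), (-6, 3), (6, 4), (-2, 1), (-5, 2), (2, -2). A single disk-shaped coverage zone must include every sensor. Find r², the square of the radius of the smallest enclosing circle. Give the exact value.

36.25

By Welzl's lemma the MEC is supported by two points (diametrically opposite) or three points (on a circumcircle).
The farthest pair is (-6, 3)–(6, 4) with squared distance 145. The circle on this segment as diameter has centre (0, 3.5) and r² = 145/4 = 36.25.
Check (3, 1): distance² to centre = 15.25 ≤ 36.25, so it lies inside.
All remaining points lie in this disk, and no smaller disk contains both endpoints, so this is the minimum enclosing circle.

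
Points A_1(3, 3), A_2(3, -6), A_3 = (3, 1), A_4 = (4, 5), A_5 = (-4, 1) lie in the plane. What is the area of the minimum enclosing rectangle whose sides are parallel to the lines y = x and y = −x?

In coordinates u = x + y, v = x − y the rectangle is axis-aligned; the map (x,y)→(u,v) scales areas by 2.
u-values: 6, -3, 4, 9, -3; range = 9 − (-3) = 12.
v-values: 0, 9, 2, -1, -5; range = 9 − (-5) = 14.
Area = (12 × 14) / 2 = 84.

84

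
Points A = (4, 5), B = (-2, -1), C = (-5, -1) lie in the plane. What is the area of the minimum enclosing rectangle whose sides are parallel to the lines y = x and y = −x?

22.5

In coordinates u = x + y, v = x − y the rectangle is axis-aligned; the map (x,y)→(u,v) scales areas by 2.
u-values: 9, -3, -6; range = 9 − (-6) = 15.
v-values: -1, -1, -4; range = -1 − (-4) = 3.
Area = (15 × 3) / 2 = 22.5.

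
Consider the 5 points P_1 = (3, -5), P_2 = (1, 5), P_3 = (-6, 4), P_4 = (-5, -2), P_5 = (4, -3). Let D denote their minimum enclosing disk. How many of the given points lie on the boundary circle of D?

The farthest pair is P_1–P_3 with squared distance 162. The circle on this segment as diameter has centre (-1.5, -0.5) and r² = 162/4 = 40.5.
Check P_2: distance² to centre = 36.5 ≤ 40.5, so it lies inside.
All remaining points lie in this disk, and no smaller disk contains both endpoints, so this is the minimum enclosing circle.
The points at distance exactly r from the centre are P_1, P_3 — 2 points.

2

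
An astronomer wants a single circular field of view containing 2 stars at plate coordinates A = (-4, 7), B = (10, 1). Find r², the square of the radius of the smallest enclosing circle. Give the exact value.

58

The smallest circle enclosing two points has them as diameter endpoints.
Centre = midpoint = (3, 4); r² = |AB|²/4 = 232/4 = 58.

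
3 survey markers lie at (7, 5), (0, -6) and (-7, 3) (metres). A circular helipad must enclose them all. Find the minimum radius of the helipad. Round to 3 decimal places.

Call the three points A, B, C in the order given.
Side lengths²: AB² = 170, AC² = 200, BC² = 130.
Since AC² = 200 < 170 + 130 = 300, the triangle is acute, so the smallest enclosing circle is the circumcircle.
Circumcentre = (5/14, 1.5), r² = 5525/98.
r = √(5525/98) ≈ 7.508.

7.508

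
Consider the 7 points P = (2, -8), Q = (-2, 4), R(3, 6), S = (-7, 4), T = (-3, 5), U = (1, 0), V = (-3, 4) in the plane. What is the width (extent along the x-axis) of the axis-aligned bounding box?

10

max x = 3, min x = -7, so width = 10.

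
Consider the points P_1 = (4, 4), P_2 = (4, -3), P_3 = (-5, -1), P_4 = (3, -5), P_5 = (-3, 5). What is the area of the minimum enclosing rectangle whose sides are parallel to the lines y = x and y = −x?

In coordinates u = x + y, v = x − y the rectangle is axis-aligned; the map (x,y)→(u,v) scales areas by 2.
u-values: 8, 1, -6, -2, 2; range = 8 − (-6) = 14.
v-values: 0, 7, -4, 8, -8; range = 8 − (-8) = 16.
Area = (14 × 16) / 2 = 112.

112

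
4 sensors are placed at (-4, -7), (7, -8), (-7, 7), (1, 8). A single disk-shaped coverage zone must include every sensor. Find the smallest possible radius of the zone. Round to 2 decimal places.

The minimum enclosing circle of a finite set is fixed by two of the points (as a diameter) or three (as a circumcircle).
The farthest pair is (7, -8)–(-7, 7) with squared distance 421. The circle on this segment as diameter has centre (0, -0.5) and r² = 421/4 = 105.25.
Check (-4, -7): distance² to centre = 58.25 ≤ 105.25, so it lies inside.
All remaining points lie in this disk, and no smaller disk contains both endpoints, so this is the minimum enclosing circle.
r = √(105.25) ≈ 10.26.

10.26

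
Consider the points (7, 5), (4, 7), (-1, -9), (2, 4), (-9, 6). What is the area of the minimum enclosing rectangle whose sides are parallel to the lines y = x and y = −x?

In coordinates u = x + y, v = x − y the rectangle is axis-aligned; the map (x,y)→(u,v) scales areas by 2.
u-values: 12, 11, -10, 6, -3; range = 12 − (-10) = 22.
v-values: 2, -3, 8, -2, -15; range = 8 − (-15) = 23.
Area = (22 × 23) / 2 = 253.

253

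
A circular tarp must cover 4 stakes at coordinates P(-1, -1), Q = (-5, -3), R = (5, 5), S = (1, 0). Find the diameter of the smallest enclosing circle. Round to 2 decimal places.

The minimum enclosing circle of a finite set is fixed by two of the points (as a diameter) or three (as a circumcircle).
The farthest pair is Q–R with squared distance 164. The circle on this segment as diameter has centre (0, 1) and r² = 164/4 = 41.
Check P: distance² to centre = 5 ≤ 41, so it lies inside.
All remaining points lie in this disk, and no smaller disk contains both endpoints, so this is the minimum enclosing circle.
Diameter = 2r = 2√41 ≈ 12.81.

12.81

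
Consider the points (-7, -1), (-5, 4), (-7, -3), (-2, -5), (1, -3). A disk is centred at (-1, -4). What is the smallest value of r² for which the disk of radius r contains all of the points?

80

The required radius is the distance from (-1, -4) to the farthest point.
Squared distances: 45, 80, 37, 2, 5.
Maximum is 80, attained at (-5, 4).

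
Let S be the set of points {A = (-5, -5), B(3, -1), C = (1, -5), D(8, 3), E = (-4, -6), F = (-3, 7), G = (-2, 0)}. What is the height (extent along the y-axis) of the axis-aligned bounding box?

max y = 7, min y = -6, so height = 13.

13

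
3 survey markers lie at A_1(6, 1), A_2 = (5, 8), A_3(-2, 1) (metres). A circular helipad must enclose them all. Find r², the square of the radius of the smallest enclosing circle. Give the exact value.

25

Side lengths²: A_1A_2² = 50, A_1A_3² = 64, A_2A_3² = 98.
Since A_2A_3² = 98 < 64 + 50 = 114, the triangle is acute, so the smallest enclosing circle is the circumcircle.
Circumcentre = (2, 4), r² = 25.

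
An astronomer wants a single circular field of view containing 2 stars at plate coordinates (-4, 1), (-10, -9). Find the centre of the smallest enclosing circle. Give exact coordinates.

(-7, -4)

The smallest circle enclosing two points has them as diameter endpoints.
Centre = midpoint = (-7, -4); r² = |(-4, 1)−(-10, -9)|²/4 = 136/4 = 34.
Centre = (-7, -4).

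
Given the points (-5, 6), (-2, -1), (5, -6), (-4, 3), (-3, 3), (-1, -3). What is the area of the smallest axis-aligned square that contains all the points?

144

The bounding box has width 10 and height 12.
An axis-aligned square enclosing the set must have side ≥ max(width, height).
So the minimum side is max(10, 12) = 12.
Area = 12² = 144.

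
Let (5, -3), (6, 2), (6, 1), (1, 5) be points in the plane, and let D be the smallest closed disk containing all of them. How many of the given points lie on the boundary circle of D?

A smallest enclosing disk is always determined by at most three of the input points on its boundary.
The farthest pair is (5, -3)–(1, 5) with squared distance 80. The circle on this segment as diameter has centre (3, 1) and r² = 80/4 = 20.
Check (6, 2): distance² to centre = 10 ≤ 20, so it lies inside.
All remaining points lie in this disk, and no smaller disk contains both endpoints, so this is the minimum enclosing circle.
The points at distance exactly r from the centre are (5, -3), (1, 5) — 2 points.

2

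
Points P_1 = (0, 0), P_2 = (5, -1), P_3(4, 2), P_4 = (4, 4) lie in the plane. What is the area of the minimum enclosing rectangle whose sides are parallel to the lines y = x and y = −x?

24

In coordinates u = x + y, v = x − y the rectangle is axis-aligned; the map (x,y)→(u,v) scales areas by 2.
u-values: 0, 4, 6, 8; range = 8 − 0 = 8.
v-values: 0, 6, 2, 0; range = 6 − 0 = 6.
Area = (8 × 6) / 2 = 24.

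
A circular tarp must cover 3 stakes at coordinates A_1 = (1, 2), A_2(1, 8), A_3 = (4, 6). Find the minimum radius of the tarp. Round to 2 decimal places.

Side lengths²: A_1A_2² = 36, A_1A_3² = 25, A_2A_3² = 13.
Since A_1A_2² = 36 < 25 + 13 = 38, the triangle is acute, so the smallest enclosing circle is the circumcircle.
Circumcentre = (7/6, 5), r² = 325/36.
r = √(325/36) ≈ 3.00.

3.00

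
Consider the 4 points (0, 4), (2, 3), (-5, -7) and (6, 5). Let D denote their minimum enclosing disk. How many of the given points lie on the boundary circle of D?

2

By Welzl's lemma the MEC is supported by two points (diametrically opposite) or three points (on a circumcircle).
The farthest pair is (-5, -7)–(6, 5) with squared distance 265. The circle on this segment as diameter has centre (0.5, -1) and r² = 265/4 = 66.25.
Check (0, 4): distance² to centre = 25.25 ≤ 66.25, so it lies inside.
All remaining points lie in this disk, and no smaller disk contains both endpoints, so this is the minimum enclosing circle.
The points at distance exactly r from the centre are (-5, -7), (6, 5) — 2 points.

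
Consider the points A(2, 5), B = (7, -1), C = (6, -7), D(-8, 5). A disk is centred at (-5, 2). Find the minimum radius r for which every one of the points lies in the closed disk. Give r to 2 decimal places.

The required radius is the distance from (-5, 2) to the farthest point.
Squared distances: 58, 153, 202, 18.
Maximum is 202, attained at C.
r = √202 ≈ 14.21.

14.21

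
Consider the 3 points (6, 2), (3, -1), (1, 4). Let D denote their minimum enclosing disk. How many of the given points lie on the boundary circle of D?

Call the three points A, B, C in the order given.
Side lengths²: AB² = 18, AC² = 29, BC² = 29.
Since BC² = 29 < 29 + 18 = 47, the triangle is acute, so the smallest enclosing circle is the circumcircle.
Circumcentre = (43/14, 27/14), r² = 841/98.
The points at distance exactly r from the centre are (6, 2), (3, -1), (1, 4) — 3 points.

3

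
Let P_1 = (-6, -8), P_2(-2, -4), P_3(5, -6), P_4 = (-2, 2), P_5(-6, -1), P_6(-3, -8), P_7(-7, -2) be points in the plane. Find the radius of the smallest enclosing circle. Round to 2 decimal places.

6.33

A smallest enclosing disk is always determined by at most three of the input points on its boundary.
The minimum enclosing circle is determined by three boundary points: P_1, P_3, P_7.
Their circumcentre is (-35/34, -139/34) with r² = 23125/578.
The farthest remaining point P_4 is at distance² 21969/578 ≤ 23125/578.
r = √(23125/578) ≈ 6.33.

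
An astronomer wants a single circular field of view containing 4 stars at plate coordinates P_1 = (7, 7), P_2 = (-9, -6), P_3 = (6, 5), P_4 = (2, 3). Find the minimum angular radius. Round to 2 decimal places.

10.31

The minimum enclosing circle of a finite set is fixed by two of the points (as a diameter) or three (as a circumcircle).
The farthest pair is P_1–P_2 with squared distance 425. The circle on this segment as diameter has centre (-1, 0.5) and r² = 425/4 = 106.25.
Check P_3: distance² to centre = 69.25 ≤ 106.25, so it lies inside.
All remaining points lie in this disk, and no smaller disk contains both endpoints, so this is the minimum enclosing circle.
r = √(106.25) ≈ 10.31.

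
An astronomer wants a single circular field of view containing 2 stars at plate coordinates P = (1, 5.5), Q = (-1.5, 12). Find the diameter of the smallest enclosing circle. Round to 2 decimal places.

6.96

The smallest circle enclosing two points has them as diameter endpoints.
Centre = midpoint = (-0.25, 8.75); r² = |PQ|²/4 = 48.5/4 = 12.125.
Diameter = 2r = 2√(12.125) ≈ 6.96.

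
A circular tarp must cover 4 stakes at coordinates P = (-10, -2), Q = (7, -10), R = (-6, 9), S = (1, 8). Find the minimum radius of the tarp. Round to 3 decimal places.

11.511

By Welzl's lemma the MEC is supported by two points (diametrically opposite) or three points (on a circumcircle).
The farthest pair is Q–R with squared distance 530. The circle on this segment as diameter has centre (0.5, -0.5) and r² = 530/4 = 132.5.
Check P: distance² to centre = 112.5 ≤ 132.5, so it lies inside.
All remaining points lie in this disk, and no smaller disk contains both endpoints, so this is the minimum enclosing circle.
r = √(132.5) ≈ 11.511.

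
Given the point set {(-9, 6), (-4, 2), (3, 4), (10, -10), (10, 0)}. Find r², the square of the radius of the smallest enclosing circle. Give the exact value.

154.25

The minimum enclosing circle of a finite set is fixed by two of the points (as a diameter) or three (as a circumcircle).
The farthest pair is (-9, 6)–(10, -10) with squared distance 617. The circle on this segment as diameter has centre (0.5, -2) and r² = 617/4 = 154.25.
Check (-4, 2): distance² to centre = 36.25 ≤ 154.25, so it lies inside.
All remaining points lie in this disk, and no smaller disk contains both endpoints, so this is the minimum enclosing circle.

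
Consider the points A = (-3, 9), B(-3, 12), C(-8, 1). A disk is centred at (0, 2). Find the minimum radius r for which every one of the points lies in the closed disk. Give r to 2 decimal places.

10.44

The required radius is the distance from (0, 2) to the farthest point.
Squared distances: 58, 109, 65.
Maximum is 109, attained at B.
r = √109 ≈ 10.44.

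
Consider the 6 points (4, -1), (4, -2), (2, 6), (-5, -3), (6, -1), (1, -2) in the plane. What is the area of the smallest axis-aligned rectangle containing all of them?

x ranges over [-5, 6], width 11.
y ranges over [-3, 6], height 9.
Area = 11 × 9 = 99.

99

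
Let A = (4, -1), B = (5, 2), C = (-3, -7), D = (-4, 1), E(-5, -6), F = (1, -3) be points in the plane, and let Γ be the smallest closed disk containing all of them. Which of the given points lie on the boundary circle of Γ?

B, E

A smallest enclosing disk is always determined by at most three of the input points on its boundary.
The farthest pair is B–E with squared distance 164. The circle on this segment as diameter has centre (0, -2) and r² = 164/4 = 41.
Check A: distance² to centre = 17 ≤ 41, so it lies inside.
All remaining points lie in this disk, and no smaller disk contains both endpoints, so this is the minimum enclosing circle.
The points at distance exactly r from the centre are B, E — 2 points.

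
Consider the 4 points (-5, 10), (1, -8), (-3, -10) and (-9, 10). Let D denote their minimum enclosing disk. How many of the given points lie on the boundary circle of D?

The minimum enclosing circle is determined by three boundary points: (1, -8), (-3, -10), (-9, 10).
Their circumcentre is (-128/23, 3/23) with r² = 57770/529.
The farthest remaining point (-5, 10) is at distance² 51698/529 ≤ 57770/529.
The points at distance exactly r from the centre are (1, -8), (-3, -10), (-9, 10) — 3 points.

3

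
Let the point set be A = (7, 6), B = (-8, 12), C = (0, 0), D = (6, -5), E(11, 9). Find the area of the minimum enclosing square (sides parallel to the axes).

The bounding box has width 19 and height 17.
An axis-aligned square enclosing the set must have side ≥ max(width, height).
So the minimum side is max(19, 17) = 19.
Area = 19² = 361.

361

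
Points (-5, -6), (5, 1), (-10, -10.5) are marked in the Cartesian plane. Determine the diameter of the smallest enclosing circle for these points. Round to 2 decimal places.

18.90

Call the three points A, B, C in the order given.
Side lengths²: AB² = 149, AC² = 45.25, BC² = 357.25.
Since BC² = 357.25 ≥ 149 + 45.25 = 194.25, the angle opposite BC is not acute, so the smallest enclosing circle has BC as diameter.
Centre = midpoint of BC = (-2.5, -4.75), r² = 357.25/4 = 89.3125.
Diameter = 2r = 2√(89.3125) ≈ 18.90.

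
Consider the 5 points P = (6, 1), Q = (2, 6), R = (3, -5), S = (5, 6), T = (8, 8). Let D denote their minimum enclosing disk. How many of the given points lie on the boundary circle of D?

2

The minimum enclosing circle of a finite set is fixed by two of the points (as a diameter) or three (as a circumcircle).
The farthest pair is R–T with squared distance 194. The circle on this segment as diameter has centre (5.5, 1.5) and r² = 194/4 = 48.5.
Check P: distance² to centre = 0.5 ≤ 48.5, so it lies inside.
All remaining points lie in this disk, and no smaller disk contains both endpoints, so this is the minimum enclosing circle.
The points at distance exactly r from the centre are R, T — 2 points.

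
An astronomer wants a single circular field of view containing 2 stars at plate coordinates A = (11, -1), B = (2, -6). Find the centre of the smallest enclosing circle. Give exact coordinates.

(6.5, -3.5)

The smallest circle enclosing two points has them as diameter endpoints.
Centre = midpoint = (6.5, -3.5); r² = |AB|²/4 = 106/4 = 26.5.
Centre = (6.5, -3.5).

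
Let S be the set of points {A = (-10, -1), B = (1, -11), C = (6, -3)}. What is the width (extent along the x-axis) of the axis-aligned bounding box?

16

max x = 6, min x = -10, so width = 16.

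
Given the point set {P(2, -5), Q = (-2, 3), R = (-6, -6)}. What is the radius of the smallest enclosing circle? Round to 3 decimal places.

5.222

Side lengths²: PQ² = 80, PR² = 65, QR² = 97.
Since QR² = 97 < 80 + 65 = 145, the triangle is acute, so the smallest enclosing circle is the circumcircle.
Circumcentre = (-41/17, -75/34), r² = 31525/1156.
r = √(31525/1156) ≈ 5.222.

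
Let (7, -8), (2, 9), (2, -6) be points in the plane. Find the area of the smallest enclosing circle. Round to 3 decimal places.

Call the three points A, B, C in the order given.
Side lengths²: AB² = 314, AC² = 29, BC² = 225.
Since AB² = 314 ≥ 225 + 29 = 254, the angle opposite AB is not acute, so the smallest enclosing circle has AB as diameter.
Centre = midpoint of AB = (4.5, 0.5), r² = 314/4 = 78.5.
Area = π·r² = π·78.5 ≈ 246.615.

246.615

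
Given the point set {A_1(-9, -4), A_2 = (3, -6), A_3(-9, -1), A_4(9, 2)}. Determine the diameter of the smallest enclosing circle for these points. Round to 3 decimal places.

A smallest enclosing disk is always determined by at most three of the input points on its boundary.
The farthest pair is A_1–A_4 with squared distance 360. The circle on this segment as diameter has centre (0, -1) and r² = 360/4 = 90.
Check A_2: distance² to centre = 34 ≤ 90, so it lies inside.
All remaining points lie in this disk, and no smaller disk contains both endpoints, so this is the minimum enclosing circle.
Diameter = 2r = 2√90 ≈ 18.974.

18.974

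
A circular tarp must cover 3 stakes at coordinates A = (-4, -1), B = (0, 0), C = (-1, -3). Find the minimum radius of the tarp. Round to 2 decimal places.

2.14

Side lengths²: AB² = 17, AC² = 13, BC² = 10.
Since AB² = 17 < 13 + 10 = 23, the triangle is acute, so the smallest enclosing circle is the circumcircle.
Circumcentre = (-41/22, -23/22), r² = 1105/242.
r = √(1105/242) ≈ 2.14.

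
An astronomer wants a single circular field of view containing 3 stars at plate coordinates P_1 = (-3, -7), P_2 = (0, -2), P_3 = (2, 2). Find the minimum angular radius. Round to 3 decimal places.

Side lengths²: P_1P_2² = 34, P_1P_3² = 106, P_2P_3² = 20.
Since P_1P_3² = 106 ≥ 34 + 20 = 54, the angle opposite P_1P_3 is not acute, so the smallest enclosing circle has P_1P_3 as diameter.
Centre = midpoint of P_1P_3 = (-0.5, -2.5), r² = 106/4 = 26.5.
r = √(26.5) ≈ 5.148.

5.148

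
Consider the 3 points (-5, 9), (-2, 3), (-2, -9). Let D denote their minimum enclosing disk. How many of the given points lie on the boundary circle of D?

Call the three points A, B, C in the order given.
Side lengths²: AB² = 45, AC² = 333, BC² = 144.
Since AC² = 333 ≥ 144 + 45 = 189, the angle opposite AC is not acute, so the smallest enclosing circle has AC as diameter.
Centre = midpoint of AC = (-3.5, 0), r² = 333/4 = 83.25.
The points at distance exactly r from the centre are (-5, 9), (-2, -9) — 2 points.

2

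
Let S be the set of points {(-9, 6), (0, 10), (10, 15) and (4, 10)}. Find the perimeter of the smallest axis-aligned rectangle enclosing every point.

56

Width = max x − min x = 10 − (-9) = 19.
Height = max y − min y = 15 − 6 = 9.
Perimeter = 2(19 + 9) = 56.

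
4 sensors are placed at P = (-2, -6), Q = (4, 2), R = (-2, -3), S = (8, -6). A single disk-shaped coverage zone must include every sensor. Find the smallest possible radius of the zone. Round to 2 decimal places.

5.59

The minimum enclosing circle of a finite set is fixed by two of the points (as a diameter) or three (as a circumcircle).
The minimum enclosing circle is determined by three boundary points: P, Q, S.
Their circumcentre is (3, -3.5) with r² = 31.25.
The farthest remaining point R is at distance² 25.25 ≤ 31.25.
r = √(31.25) ≈ 5.59.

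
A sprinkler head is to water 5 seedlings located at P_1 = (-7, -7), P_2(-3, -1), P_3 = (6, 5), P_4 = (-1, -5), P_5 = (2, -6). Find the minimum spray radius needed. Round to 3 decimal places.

The minimum enclosing circle of a finite set is fixed by two of the points (as a diameter) or three (as a circumcircle).
The farthest pair is P_1–P_3 with squared distance 313. The circle on this segment as diameter has centre (-0.5, -1) and r² = 313/4 = 78.25.
Check P_2: distance² to centre = 6.25 ≤ 78.25, so it lies inside.
All remaining points lie in this disk, and no smaller disk contains both endpoints, so this is the minimum enclosing circle.
r = √(78.25) ≈ 8.846.

8.846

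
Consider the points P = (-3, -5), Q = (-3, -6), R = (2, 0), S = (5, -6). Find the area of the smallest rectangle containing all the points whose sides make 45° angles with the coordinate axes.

49.5

In coordinates u = x + y, v = x − y the rectangle is axis-aligned; the map (x,y)→(u,v) scales areas by 2.
u-values: -8, -9, 2, -1; range = 2 − (-9) = 11.
v-values: 2, 3, 2, 11; range = 11 − 2 = 9.
Area = (11 × 9) / 2 = 49.5.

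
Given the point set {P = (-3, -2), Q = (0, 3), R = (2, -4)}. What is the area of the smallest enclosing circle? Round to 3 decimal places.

Side lengths²: PQ² = 34, PR² = 29, QR² = 53.
Since QR² = 53 < 34 + 29 = 63, the triangle is acute, so the smallest enclosing circle is the circumcircle.
Circumcentre = (27/62, -41/62), r² = 26129/1922.
Area = π·r² = π·26129/1922 ≈ 42.709.

42.709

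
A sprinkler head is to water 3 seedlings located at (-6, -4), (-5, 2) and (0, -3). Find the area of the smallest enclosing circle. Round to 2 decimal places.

Call the three points A, B, C in the order given.
Side lengths²: AB² = 37, AC² = 37, BC² = 50.
Since BC² = 50 < 37 + 37 = 74, the triangle is acute, so the smallest enclosing circle is the circumcircle.
Circumcentre = (-47/14, -19/14), r² = 1369/98.
Area = π·r² = π·1369/98 ≈ 43.89.

43.89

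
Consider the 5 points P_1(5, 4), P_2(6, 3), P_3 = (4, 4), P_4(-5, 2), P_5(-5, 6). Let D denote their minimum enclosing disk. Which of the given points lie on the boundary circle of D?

P_2, P_4, P_5

By Welzl's lemma the MEC is supported by two points (diametrically opposite) or three points (on a circumcircle).
The minimum enclosing circle is determined by three boundary points: P_2, P_4, P_5.
Their circumcentre is (4/11, 4) with r² = 3965/121.
The farthest remaining point P_1 is at distance² 2601/121 ≤ 3965/121.
The points at distance exactly r from the centre are P_2, P_4, P_5 — 3 points.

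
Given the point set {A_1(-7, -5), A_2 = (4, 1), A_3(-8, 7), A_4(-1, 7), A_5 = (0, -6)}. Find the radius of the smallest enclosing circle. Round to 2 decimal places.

A smallest enclosing disk is always determined by at most three of the input points on its boundary.
The minimum enclosing circle is determined by three boundary points: A_2, A_3, A_5.
Their circumcentre is (-131/36, 13/18) with r² = 75725/1296.
The farthest remaining point A_4 is at distance² 60101/1296 ≤ 75725/1296.
r = √(75725/1296) ≈ 7.64.

7.64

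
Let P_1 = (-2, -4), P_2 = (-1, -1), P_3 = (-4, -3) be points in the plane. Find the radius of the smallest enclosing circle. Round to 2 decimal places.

Side lengths²: P_1P_2² = 10, P_1P_3² = 5, P_2P_3² = 13.
Since P_2P_3² = 13 < 10 + 5 = 15, the triangle is acute, so the smallest enclosing circle is the circumcircle.
Circumcentre = (-33/14, -31/14), r² = 325/98.
r = √(325/98) ≈ 1.82.

1.82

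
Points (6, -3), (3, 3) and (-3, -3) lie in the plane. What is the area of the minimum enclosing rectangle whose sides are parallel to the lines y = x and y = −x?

54

In coordinates u = x + y, v = x − y the rectangle is axis-aligned; the map (x,y)→(u,v) scales areas by 2.
u-values: 3, 6, -6; range = 6 − (-6) = 12.
v-values: 9, 0, 0; range = 9 − 0 = 9.
Area = (12 × 9) / 2 = 54.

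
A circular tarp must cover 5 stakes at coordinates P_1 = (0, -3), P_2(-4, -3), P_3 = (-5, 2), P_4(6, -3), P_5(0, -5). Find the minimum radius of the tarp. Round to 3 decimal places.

6.042

By Welzl's lemma the MEC is supported by two points (diametrically opposite) or three points (on a circumcircle).
The farthest pair is P_3–P_4 with squared distance 146. The circle on this segment as diameter has centre (0.5, -0.5) and r² = 146/4 = 36.5.
Check P_1: distance² to centre = 6.5 ≤ 36.5, so it lies inside.
All remaining points lie in this disk, and no smaller disk contains both endpoints, so this is the minimum enclosing circle.
r = √(36.5) ≈ 6.042.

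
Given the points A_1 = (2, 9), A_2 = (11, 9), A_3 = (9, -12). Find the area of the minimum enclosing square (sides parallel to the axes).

441

The bounding box has width 9 and height 21.
An axis-aligned square enclosing the set must have side ≥ max(width, height).
So the minimum side is max(9, 21) = 21.
Area = 21² = 441.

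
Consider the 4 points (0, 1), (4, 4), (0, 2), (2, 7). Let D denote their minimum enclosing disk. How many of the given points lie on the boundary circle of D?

The farthest pair is (0, 1)–(2, 7) with squared distance 40. The circle on this segment as diameter has centre (1, 4) and r² = 40/4 = 10.
Check (4, 4): distance² to centre = 9 ≤ 10, so it lies inside.
All remaining points lie in this disk, and no smaller disk contains both endpoints, so this is the minimum enclosing circle.
The points at distance exactly r from the centre are (0, 1), (2, 7) — 2 points.

2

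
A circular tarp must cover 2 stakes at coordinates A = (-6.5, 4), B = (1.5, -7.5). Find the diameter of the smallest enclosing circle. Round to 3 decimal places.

The smallest circle enclosing two points has them as diameter endpoints.
Centre = midpoint = (-2.5, -1.75); r² = |AB|²/4 = 196.25/4 = 49.0625.
Diameter = 2r = 2√(49.0625) ≈ 14.009.

14.009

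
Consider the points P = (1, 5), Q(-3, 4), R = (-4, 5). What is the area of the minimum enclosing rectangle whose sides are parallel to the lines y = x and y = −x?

In coordinates u = x + y, v = x − y the rectangle is axis-aligned; the map (x,y)→(u,v) scales areas by 2.
u-values: 6, 1, 1; range = 6 − 1 = 5.
v-values: -4, -7, -9; range = -4 − (-9) = 5.
Area = (5 × 5) / 2 = 12.5.

12.5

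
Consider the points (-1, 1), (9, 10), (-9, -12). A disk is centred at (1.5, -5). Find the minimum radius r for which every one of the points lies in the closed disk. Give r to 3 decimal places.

The required radius is the distance from (1.5, -5) to the farthest point.
Squared distances: 42.25, 281.25, 159.25.
Maximum is 281.25, attained at (9, 10).
r = √(281.25) ≈ 16.771.

16.771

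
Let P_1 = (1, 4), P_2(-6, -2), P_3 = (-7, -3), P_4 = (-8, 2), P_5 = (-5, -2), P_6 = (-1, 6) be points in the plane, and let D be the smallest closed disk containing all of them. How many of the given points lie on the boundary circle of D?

The minimum enclosing circle is determined by three boundary points: P_1, P_3, P_6.
Their circumcentre is (-3.7, 1.3) with r² = 29.38.
The farthest remaining point P_4 is at distance² 18.98 ≤ 29.38.
The points at distance exactly r from the centre are P_1, P_3, P_6 — 3 points.

3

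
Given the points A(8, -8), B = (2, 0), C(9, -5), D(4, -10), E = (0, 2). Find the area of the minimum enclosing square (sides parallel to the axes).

144

The bounding box has width 9 and height 12.
An axis-aligned square enclosing the set must have side ≥ max(width, height).
So the minimum side is max(9, 12) = 12.
Area = 12² = 144.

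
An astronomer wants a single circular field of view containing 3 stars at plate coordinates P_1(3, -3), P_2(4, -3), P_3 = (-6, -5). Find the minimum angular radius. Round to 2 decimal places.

Side lengths²: P_1P_2² = 1, P_1P_3² = 85, P_2P_3² = 104.
Since P_2P_3² = 104 ≥ 85 + 1 = 86, the angle opposite P_2P_3 is not acute, so the smallest enclosing circle has P_2P_3 as diameter.
Centre = midpoint of P_2P_3 = (-1, -4), r² = 104/4 = 26.
r = √26 ≈ 5.10.

5.10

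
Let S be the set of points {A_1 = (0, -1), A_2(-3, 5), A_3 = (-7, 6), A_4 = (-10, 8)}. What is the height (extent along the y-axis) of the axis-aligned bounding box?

max y = 8, min y = -1, so height = 9.

9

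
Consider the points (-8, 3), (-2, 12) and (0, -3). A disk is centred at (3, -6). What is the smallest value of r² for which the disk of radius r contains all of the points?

349

The required radius is the distance from (3, -6) to the farthest point.
Squared distances: 202, 349, 18.
Maximum is 349, attained at (-2, 12).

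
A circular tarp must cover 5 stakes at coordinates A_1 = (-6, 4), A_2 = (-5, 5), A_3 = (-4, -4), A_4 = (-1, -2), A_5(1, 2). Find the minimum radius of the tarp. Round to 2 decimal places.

A smallest enclosing disk is always determined by at most three of the input points on its boundary.
The minimum enclosing circle is determined by three boundary points: A_2, A_3, A_5.
Their circumcentre is (-117/34, 21/34) with r² = 12505/578.
The farthest remaining point A_1 is at distance² 10397/578 ≤ 12505/578.
r = √(12505/578) ≈ 4.65.

4.65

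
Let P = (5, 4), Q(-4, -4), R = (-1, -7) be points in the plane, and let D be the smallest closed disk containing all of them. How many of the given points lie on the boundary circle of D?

3

Side lengths²: PQ² = 145, PR² = 157, QR² = 18.
Since PR² = 157 < 145 + 18 = 163, the triangle is acute, so the smallest enclosing circle is the circumcircle.
Circumcentre = (57/34, -45/34), r² = 22765/578.
The points at distance exactly r from the centre are P, Q, R — 3 points.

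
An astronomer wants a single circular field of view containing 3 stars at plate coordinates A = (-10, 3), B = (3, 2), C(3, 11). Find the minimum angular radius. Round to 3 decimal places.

7.655

Side lengths²: AB² = 170, AC² = 233, BC² = 81.
Since AC² = 233 < 170 + 81 = 251, the triangle is acute, so the smallest enclosing circle is the circumcircle.
Circumcentre = (-83/26, 6.5), r² = 19805/338.
r = √(19805/338) ≈ 7.655.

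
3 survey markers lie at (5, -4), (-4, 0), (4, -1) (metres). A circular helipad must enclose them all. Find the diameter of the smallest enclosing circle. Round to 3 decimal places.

Call the three points A, B, C in the order given.
Side lengths²: AB² = 97, AC² = 10, BC² = 65.
Since AB² = 97 ≥ 65 + 10 = 75, the angle opposite AB is not acute, so the smallest enclosing circle has AB as diameter.
Centre = midpoint of AB = (0.5, -2), r² = 97/4 = 24.25.
Diameter = 2r = 2√(24.25) ≈ 9.849.

9.849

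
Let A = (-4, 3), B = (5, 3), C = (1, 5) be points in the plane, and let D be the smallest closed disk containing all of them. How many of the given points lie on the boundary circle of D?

2

Side lengths²: AB² = 81, AC² = 29, BC² = 20.
Since AB² = 81 ≥ 29 + 20 = 49, the angle opposite AB is not acute, so the smallest enclosing circle has AB as diameter.
Centre = midpoint of AB = (0.5, 3), r² = 81/4 = 20.25.
The points at distance exactly r from the centre are A, B — 2 points.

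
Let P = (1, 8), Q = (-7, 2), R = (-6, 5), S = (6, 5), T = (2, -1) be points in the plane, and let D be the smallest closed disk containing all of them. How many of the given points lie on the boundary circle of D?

2

By Welzl's lemma the MEC is supported by two points (diametrically opposite) or three points (on a circumcircle).
The farthest pair is Q–S with squared distance 178. The circle on this segment as diameter has centre (-0.5, 3.5) and r² = 178/4 = 44.5.
Check P: distance² to centre = 22.5 ≤ 44.5, so it lies inside.
All remaining points lie in this disk, and no smaller disk contains both endpoints, so this is the minimum enclosing circle.
The points at distance exactly r from the centre are Q, S — 2 points.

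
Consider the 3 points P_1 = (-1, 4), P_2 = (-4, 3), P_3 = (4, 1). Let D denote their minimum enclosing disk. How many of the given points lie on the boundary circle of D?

2

Side lengths²: P_1P_2² = 10, P_1P_3² = 34, P_2P_3² = 68.
Since P_2P_3² = 68 ≥ 34 + 10 = 44, the angle opposite P_2P_3 is not acute, so the smallest enclosing circle has P_2P_3 as diameter.
Centre = midpoint of P_2P_3 = (0, 2), r² = 68/4 = 17.
The points at distance exactly r from the centre are P_2, P_3 — 2 points.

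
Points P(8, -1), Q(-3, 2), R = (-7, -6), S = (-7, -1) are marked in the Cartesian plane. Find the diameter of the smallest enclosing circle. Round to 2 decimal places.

The farthest pair is P–R with squared distance 250. The circle on this segment as diameter has centre (0.5, -3.5) and r² = 250/4 = 62.5.
Check Q: distance² to centre = 42.5 ≤ 62.5, so it lies inside.
All remaining points lie in this disk, and no smaller disk contains both endpoints, so this is the minimum enclosing circle.
Diameter = 2r = 2√(62.5) ≈ 15.81.

15.81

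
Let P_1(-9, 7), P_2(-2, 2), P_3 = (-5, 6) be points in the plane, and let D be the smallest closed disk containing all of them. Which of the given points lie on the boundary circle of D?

P_1, P_2

Side lengths²: P_1P_2² = 74, P_1P_3² = 17, P_2P_3² = 25.
Since P_1P_2² = 74 ≥ 25 + 17 = 42, the angle opposite P_1P_2 is not acute, so the smallest enclosing circle has P_1P_2 as diameter.
Centre = midpoint of P_1P_2 = (-5.5, 4.5), r² = 74/4 = 18.5.
The points at distance exactly r from the centre are P_1, P_2 — 2 points.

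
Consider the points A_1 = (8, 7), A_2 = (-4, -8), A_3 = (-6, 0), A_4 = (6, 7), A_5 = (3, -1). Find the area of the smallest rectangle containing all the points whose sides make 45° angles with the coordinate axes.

135

In coordinates u = x + y, v = x − y the rectangle is axis-aligned; the map (x,y)→(u,v) scales areas by 2.
u-values: 15, -12, -6, 13, 2; range = 15 − (-12) = 27.
v-values: 1, 4, -6, -1, 4; range = 4 − (-6) = 10.
Area = (27 × 10) / 2 = 135.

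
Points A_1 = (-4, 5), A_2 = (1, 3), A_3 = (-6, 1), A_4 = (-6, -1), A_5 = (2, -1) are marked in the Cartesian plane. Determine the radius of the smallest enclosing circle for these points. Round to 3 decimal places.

4.472

A smallest enclosing disk is always determined by at most three of the input points on its boundary.
The minimum enclosing circle is determined by three boundary points: A_1, A_4, A_5.
Their circumcentre is (-2, 1) with r² = 20.
The farthest remaining point A_3 is at distance² 16 ≤ 20.
r = √20 ≈ 4.472.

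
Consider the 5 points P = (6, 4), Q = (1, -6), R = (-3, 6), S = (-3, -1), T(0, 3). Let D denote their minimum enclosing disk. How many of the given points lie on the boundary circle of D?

The minimum enclosing circle of a finite set is fixed by two of the points (as a diameter) or three (as a circumcircle).
The minimum enclosing circle is determined by three boundary points: P, Q, R.
Their circumcentre is (0.5, 0.5) with r² = 42.5.
The farthest remaining point S is at distance² 14.5 ≤ 42.5.
The points at distance exactly r from the centre are P, Q, R — 3 points.

3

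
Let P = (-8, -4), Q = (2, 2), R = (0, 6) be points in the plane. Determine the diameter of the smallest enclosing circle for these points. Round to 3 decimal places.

Side lengths²: PQ² = 136, PR² = 164, QR² = 20.
Since PR² = 164 ≥ 136 + 20 = 156, the angle opposite PR is not acute, so the smallest enclosing circle has PR as diameter.
Centre = midpoint of PR = (-4, 1), r² = 164/4 = 41.
Diameter = 2r = 2√41 ≈ 12.806.

12.806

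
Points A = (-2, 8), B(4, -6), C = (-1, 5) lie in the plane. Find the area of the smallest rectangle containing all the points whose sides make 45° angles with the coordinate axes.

80

In coordinates u = x + y, v = x − y the rectangle is axis-aligned; the map (x,y)→(u,v) scales areas by 2.
u-values: 6, -2, 4; range = 6 − (-2) = 8.
v-values: -10, 10, -6; range = 10 − (-10) = 20.
Area = (8 × 20) / 2 = 80.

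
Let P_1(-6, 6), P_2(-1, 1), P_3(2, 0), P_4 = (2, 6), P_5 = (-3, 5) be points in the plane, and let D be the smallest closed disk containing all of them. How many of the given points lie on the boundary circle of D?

The farthest pair is P_1–P_3 with squared distance 100. The circle on this segment as diameter has centre (-2, 3) and r² = 100/4 = 25.
Check P_2: distance² to centre = 5 ≤ 25, so it lies inside.
All remaining points lie in this disk, and no smaller disk contains both endpoints, so this is the minimum enclosing circle.
The points at distance exactly r from the centre are P_1, P_3, P_4 — 3 points.

3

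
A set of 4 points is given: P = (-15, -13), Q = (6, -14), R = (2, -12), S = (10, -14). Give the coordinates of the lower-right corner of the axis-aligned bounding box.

(10, -14)

x-range [-15, 10], y-range [-14, -12].
The lower-right corner is (10, -14).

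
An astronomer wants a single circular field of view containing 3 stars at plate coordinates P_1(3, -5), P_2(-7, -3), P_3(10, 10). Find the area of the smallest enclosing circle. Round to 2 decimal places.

Side lengths²: P_1P_2² = 104, P_1P_3² = 274, P_2P_3² = 458.
Since P_2P_3² = 458 ≥ 274 + 104 = 378, the angle opposite P_2P_3 is not acute, so the smallest enclosing circle has P_2P_3 as diameter.
Centre = midpoint of P_2P_3 = (1.5, 3.5), r² = 458/4 = 114.5.
Area = π·r² = π·114.5 ≈ 359.71.

359.71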